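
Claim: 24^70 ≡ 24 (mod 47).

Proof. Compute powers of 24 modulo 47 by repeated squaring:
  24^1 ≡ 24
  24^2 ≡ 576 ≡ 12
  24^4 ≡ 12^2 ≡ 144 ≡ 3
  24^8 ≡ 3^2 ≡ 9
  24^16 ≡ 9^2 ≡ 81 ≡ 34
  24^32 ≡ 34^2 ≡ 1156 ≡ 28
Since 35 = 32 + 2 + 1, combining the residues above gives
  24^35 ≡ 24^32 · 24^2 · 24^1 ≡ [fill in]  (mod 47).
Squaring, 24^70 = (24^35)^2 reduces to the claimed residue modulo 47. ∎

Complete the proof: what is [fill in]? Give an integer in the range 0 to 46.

Multiply the listed residues: 28 · 12 · 24 = 336 → 8064.
Reducing modulo 47: 8064 = 171·47 + 27, so 24^35 ≡ 27.

27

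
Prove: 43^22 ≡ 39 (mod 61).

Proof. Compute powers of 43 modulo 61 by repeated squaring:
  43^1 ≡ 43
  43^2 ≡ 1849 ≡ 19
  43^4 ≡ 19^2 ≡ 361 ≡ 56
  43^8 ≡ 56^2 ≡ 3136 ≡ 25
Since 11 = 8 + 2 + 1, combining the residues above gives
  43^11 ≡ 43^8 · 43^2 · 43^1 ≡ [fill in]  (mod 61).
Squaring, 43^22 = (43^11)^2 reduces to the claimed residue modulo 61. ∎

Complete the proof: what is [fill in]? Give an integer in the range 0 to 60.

51

Multiply the listed residues: 25 · 19 · 43 = 475 → 20425.
Reducing modulo 61: 20425 = 334·61 + 51, so 43^11 ≡ 51.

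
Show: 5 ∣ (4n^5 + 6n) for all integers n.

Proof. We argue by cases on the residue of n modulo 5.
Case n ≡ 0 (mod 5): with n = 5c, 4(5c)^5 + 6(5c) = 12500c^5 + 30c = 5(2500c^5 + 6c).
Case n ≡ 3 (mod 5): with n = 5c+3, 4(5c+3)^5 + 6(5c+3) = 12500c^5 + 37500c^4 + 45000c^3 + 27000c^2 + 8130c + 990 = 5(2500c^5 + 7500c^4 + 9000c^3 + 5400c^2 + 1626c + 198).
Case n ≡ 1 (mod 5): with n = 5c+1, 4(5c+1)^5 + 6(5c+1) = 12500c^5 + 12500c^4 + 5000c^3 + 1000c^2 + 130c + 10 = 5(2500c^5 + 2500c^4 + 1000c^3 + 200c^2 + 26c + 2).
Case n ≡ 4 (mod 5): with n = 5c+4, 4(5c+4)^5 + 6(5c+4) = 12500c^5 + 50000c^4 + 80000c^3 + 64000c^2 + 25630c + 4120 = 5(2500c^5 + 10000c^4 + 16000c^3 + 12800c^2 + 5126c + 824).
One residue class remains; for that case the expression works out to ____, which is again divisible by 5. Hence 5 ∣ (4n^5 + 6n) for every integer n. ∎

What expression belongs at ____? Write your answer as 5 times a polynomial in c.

5(2500c^5 + 5000c^4 + 4000c^3 + 1600c^2 + 326c + 28)

Only n ≡ 2 (mod 5) is unaccounted for. Put n = 5c+2:
4(5c+2)^5 + 6(5c+2) expands to 12500c^5 + 25000c^4 + 20000c^3 + 8000c^2 + 1630c + 140,
and factoring out 5 leaves 5(2500c^5 + 5000c^4 + 4000c^3 + 1600c^2 + 326c + 28).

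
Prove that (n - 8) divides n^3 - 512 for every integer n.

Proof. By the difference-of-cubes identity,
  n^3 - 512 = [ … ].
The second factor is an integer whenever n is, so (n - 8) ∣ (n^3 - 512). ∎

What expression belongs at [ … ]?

(n - 8)(n^2 + 8n + 64)

a^3 - b^3 = (a - b)(a^2 + ab + b^2). With a = n, b = 8:
n^3 - 512 = (n - 8)(n^2 + 8n + 64).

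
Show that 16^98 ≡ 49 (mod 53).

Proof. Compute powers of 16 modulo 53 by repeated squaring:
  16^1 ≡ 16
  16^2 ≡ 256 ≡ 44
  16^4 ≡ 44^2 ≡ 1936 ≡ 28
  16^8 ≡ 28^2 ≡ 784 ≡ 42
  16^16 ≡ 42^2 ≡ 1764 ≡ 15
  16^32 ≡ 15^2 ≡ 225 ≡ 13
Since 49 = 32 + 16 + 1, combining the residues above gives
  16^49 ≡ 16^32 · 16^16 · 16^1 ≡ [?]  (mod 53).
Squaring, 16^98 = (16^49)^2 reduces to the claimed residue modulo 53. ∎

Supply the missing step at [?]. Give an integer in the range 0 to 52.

46

Multiply the listed residues: 13 · 15 · 16 = 195 → 3120.
Reducing modulo 53: 3120 = 58·53 + 46, so 16^49 ≡ 46.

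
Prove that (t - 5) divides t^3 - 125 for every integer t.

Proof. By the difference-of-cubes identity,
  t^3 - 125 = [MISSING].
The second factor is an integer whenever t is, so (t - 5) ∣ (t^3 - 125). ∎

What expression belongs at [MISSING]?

Polynomial division of t^3 - 125 by t - 5 leaves remainder 0 and quotient t^2 + 5t + 25.
Hence t^3 - 125 = (t - 5)(t^2 + 5t + 25).

(t - 5)(t^2 + 5t + 25)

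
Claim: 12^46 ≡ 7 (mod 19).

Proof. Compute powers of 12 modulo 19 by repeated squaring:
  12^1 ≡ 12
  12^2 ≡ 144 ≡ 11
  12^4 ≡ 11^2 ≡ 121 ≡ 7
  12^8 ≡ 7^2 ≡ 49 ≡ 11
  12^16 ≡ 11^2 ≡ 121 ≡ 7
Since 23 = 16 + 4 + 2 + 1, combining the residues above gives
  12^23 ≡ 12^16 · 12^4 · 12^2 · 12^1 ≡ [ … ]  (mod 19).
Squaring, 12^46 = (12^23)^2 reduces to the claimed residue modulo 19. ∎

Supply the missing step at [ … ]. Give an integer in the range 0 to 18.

12^16 · 12^4 · 12^2 · 12^1 ≡ 7 · 7 · 11 · 12 = 6468.
6468 mod 19 = 8, so 12^23 ≡ 8 (mod 19).

8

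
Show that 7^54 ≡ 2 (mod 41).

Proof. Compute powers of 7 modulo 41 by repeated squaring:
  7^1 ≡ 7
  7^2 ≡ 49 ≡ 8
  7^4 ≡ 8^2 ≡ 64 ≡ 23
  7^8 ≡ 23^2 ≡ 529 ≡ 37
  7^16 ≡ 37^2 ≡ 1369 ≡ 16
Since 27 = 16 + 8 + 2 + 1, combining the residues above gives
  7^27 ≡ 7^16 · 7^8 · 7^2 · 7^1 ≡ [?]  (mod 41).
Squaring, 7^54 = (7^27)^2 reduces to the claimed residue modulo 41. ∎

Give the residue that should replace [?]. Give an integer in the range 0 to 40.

Multiply the listed residues: 16 · 37 · 8 · 7 = 592 → 4736 → 33152.
Reducing modulo 41: 33152 = 808·41 + 24, so 7^27 ≡ 24.

24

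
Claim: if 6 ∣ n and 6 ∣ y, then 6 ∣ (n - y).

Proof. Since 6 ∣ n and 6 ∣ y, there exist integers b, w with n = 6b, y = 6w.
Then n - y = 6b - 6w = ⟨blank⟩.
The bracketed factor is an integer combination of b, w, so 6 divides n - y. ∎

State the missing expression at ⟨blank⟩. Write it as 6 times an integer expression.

Each term has a factor of 6: 6b - 6w = 6·(b - w).
Since b - w is an integer, 6 ∣ (n - y).

6(b - w)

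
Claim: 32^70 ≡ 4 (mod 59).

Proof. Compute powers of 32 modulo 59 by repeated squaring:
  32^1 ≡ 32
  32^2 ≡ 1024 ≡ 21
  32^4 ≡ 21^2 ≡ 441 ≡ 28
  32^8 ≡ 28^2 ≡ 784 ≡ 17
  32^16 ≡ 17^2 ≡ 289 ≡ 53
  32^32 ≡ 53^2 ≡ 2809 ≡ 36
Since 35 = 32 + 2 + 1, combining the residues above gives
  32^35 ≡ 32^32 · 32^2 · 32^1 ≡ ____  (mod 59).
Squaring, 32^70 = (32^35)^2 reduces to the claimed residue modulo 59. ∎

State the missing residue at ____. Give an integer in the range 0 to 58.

2

32^32 · 32^2 · 32^1 ≡ 36 · 21 · 32 = 24192.
24192 mod 59 = 2, so 32^35 ≡ 2 (mod 59).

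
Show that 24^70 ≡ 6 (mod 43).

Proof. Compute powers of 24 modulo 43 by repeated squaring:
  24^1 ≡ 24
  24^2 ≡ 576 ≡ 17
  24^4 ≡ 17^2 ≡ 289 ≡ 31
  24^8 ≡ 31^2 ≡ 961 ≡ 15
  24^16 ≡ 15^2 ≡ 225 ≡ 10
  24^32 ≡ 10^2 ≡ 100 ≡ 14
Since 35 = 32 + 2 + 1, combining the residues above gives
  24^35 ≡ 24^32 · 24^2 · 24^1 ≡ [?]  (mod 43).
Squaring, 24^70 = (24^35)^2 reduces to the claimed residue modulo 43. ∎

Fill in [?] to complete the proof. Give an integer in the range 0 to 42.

36

24^32 · 24^2 · 24^1 ≡ 14 · 17 · 24 = 5712.
5712 mod 43 = 36, so 24^35 ≡ 36 (mod 43).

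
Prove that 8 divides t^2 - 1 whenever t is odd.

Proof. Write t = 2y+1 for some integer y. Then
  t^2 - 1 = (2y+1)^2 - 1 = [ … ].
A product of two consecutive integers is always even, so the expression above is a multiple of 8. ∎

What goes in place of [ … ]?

4y(y + 1)

(2y+1)^2 - 1 = 4y^2 + 4y + 1 - 1 = 4y^2 + 4y = 4y(y+1).
Since y and y+1 are consecutive, y(y+1) is even, and 4·(even) is a multiple of 8.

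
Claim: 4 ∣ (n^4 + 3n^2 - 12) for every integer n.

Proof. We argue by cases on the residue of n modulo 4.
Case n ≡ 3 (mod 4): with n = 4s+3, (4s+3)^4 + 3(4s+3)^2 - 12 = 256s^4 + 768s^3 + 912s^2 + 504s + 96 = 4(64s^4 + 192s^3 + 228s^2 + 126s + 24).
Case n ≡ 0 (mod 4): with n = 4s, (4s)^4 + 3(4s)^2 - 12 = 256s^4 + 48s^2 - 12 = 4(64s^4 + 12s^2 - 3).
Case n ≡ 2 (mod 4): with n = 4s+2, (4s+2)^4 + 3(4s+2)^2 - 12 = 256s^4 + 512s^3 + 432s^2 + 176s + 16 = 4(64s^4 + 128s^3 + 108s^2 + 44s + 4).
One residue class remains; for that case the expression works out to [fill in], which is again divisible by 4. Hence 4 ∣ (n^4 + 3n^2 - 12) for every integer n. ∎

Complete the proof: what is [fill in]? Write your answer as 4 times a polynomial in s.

4(64s^4 + 64s^3 + 36s^2 + 10s - 2)

The residues treated are {3, 0, 2}, so the missing case is n ≡ 1 (mod 4); write n = 4s+1.
Then (4s+1)^4 + 3(4s+1)^2 - 12 = 256s^4 + 256s^3 + 144s^2 + 40s - 8 = 4(64s^4 + 64s^3 + 36s^2 + 10s - 2).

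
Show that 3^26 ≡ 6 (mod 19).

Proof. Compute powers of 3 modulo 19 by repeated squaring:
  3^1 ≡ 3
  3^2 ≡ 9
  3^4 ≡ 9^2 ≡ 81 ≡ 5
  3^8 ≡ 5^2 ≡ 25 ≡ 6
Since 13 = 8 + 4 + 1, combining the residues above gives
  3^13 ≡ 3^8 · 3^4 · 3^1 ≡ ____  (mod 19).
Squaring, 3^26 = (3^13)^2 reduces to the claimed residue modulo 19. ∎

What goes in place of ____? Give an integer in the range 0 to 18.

14

Multiply the listed residues: 6 · 5 · 3 = 30 → 90.
Reducing modulo 19: 90 = 4·19 + 14, so 3^13 ≡ 14.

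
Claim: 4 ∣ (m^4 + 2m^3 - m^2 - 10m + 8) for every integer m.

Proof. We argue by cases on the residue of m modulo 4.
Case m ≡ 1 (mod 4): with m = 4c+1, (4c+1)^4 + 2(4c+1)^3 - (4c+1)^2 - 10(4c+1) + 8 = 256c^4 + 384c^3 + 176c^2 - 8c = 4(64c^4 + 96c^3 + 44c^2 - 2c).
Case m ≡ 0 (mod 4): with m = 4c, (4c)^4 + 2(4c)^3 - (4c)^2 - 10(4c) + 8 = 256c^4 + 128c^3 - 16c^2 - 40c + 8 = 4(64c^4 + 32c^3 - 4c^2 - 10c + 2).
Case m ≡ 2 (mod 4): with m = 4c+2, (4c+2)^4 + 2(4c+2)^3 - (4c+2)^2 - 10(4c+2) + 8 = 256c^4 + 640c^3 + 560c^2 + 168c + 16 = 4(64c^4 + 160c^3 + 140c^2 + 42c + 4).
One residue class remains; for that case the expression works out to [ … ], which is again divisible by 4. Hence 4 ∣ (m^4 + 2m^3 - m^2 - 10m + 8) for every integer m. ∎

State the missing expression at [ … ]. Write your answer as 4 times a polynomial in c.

4(64c^4 + 224c^3 + 284c^2 + 146c + 26)

The residues treated are {1, 0, 2}, so the missing case is m ≡ 3 (mod 4); write m = 4c+3.
Then (4c+3)^4 + 2(4c+3)^3 - (4c+3)^2 - 10(4c+3) + 8 = 256c^4 + 896c^3 + 1136c^2 + 584c + 104 = 4(64c^4 + 224c^3 + 284c^2 + 146c + 26).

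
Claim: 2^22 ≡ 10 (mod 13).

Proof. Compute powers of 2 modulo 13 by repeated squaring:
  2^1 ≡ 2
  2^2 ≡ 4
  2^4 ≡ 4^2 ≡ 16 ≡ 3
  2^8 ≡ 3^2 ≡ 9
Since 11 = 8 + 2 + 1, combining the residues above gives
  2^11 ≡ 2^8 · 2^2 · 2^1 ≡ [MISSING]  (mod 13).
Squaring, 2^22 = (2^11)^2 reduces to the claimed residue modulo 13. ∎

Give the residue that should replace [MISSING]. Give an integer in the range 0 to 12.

Multiply the listed residues: 9 · 4 · 2 = 36 → 72.
Reducing modulo 13: 72 = 5·13 + 7, so 2^11 ≡ 7.

7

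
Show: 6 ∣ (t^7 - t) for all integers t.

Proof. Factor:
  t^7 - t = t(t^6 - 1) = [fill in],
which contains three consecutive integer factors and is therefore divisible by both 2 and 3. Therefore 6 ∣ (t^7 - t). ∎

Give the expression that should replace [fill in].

t^6 - 1 = (t^2 - 1)(t^4 + t^2 + 1), and t^2 - 1 = (t-1)(t+1).
So t(t^6 - 1) = (t - 1)t(t + 1)(t^4 + t^2 + 1).

(t - 1)t(t + 1)(t^4 + t^2 + 1)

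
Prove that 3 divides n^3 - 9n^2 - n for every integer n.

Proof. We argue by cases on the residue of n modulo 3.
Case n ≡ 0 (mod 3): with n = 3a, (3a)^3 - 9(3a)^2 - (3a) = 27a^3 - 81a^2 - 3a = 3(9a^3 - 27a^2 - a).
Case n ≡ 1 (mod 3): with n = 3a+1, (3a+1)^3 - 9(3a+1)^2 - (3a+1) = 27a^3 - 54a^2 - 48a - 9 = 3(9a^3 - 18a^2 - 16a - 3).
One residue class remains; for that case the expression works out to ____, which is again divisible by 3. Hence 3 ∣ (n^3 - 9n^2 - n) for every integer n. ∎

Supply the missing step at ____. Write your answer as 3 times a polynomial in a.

3(9a^3 - 9a^2 - 25a - 10)

The residues treated are {0, 1}, so the missing case is n ≡ 2 (mod 3); write n = 3a+2.
Then (3a+2)^3 - 9(3a+2)^2 - (3a+2) = 27a^3 - 27a^2 - 75a - 30 = 3(9a^3 - 9a^2 - 25a - 10).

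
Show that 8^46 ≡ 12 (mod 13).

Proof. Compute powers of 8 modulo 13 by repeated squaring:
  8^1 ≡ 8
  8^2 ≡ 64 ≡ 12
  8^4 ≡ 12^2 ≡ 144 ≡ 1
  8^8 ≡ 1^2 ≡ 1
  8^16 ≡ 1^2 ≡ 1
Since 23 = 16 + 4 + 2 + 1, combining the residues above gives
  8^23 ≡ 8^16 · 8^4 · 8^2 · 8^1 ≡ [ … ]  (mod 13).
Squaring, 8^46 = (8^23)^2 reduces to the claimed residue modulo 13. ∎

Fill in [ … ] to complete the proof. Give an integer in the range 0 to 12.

5

Multiply the listed residues: 1 · 1 · 12 · 8 = 1 → 12 → 96.
Reducing modulo 13: 96 = 7·13 + 5, so 8^23 ≡ 5.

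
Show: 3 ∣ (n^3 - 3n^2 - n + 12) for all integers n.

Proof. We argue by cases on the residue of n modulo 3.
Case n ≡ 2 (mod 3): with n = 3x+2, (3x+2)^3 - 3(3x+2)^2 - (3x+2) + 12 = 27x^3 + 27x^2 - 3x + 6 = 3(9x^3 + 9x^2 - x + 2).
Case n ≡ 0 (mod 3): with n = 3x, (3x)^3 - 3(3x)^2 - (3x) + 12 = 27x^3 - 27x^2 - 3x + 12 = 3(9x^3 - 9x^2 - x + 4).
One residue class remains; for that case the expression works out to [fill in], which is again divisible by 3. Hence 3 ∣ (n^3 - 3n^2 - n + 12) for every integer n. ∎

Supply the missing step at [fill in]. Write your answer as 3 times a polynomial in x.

The residues treated are {2, 0}, so the missing case is n ≡ 1 (mod 3); write n = 3x+1.
Then (3x+1)^3 - 3(3x+1)^2 - (3x+1) + 12 = 27x^3 - 12x + 9 = 3(9x^3 - 4x + 3).

3(9x^3 - 4x + 3)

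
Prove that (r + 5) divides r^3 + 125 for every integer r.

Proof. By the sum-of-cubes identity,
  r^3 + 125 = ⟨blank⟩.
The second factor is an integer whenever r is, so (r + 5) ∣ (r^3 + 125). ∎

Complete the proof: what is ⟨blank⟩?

(r + 5)(r^2 - 5r + 25)

a^3 + b^3 = (a + b)(a^2 - ab + b^2). With a = r, b = 5:
r^3 + 125 = (r + 5)(r^2 - 5r + 25).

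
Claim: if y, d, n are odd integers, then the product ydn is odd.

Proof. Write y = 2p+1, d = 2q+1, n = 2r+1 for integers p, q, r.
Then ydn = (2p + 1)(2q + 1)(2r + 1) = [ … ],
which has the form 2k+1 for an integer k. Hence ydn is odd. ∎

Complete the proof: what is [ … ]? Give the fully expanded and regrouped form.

2(4pqr + 2pq + 2pr + p + 2qr + q + r) + 1

(2p + 1)(2q + 1)(2r + 1) = 8pqr + 4pq + 4pr + 2p + 4qr + 2q + 2r + 1
= 2(4pqr + 2pq + 2pr + p + 2qr + q + r) + 1.
Since 4pqr + 2pq + 2pr + p + 2qr + q + r is an integer, the product is of the form 2k+1 for an integer k.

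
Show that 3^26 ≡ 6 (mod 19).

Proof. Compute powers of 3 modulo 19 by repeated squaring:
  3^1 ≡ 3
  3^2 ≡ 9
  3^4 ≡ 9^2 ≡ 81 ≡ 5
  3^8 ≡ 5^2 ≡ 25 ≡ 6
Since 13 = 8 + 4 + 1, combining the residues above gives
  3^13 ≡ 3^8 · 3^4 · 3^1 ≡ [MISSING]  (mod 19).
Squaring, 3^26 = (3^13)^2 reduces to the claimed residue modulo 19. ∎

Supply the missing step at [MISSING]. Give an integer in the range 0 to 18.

Multiply the listed residues: 6 · 5 · 3 = 30 → 90.
Reducing modulo 19: 90 = 4·19 + 14, so 3^13 ≡ 14.

14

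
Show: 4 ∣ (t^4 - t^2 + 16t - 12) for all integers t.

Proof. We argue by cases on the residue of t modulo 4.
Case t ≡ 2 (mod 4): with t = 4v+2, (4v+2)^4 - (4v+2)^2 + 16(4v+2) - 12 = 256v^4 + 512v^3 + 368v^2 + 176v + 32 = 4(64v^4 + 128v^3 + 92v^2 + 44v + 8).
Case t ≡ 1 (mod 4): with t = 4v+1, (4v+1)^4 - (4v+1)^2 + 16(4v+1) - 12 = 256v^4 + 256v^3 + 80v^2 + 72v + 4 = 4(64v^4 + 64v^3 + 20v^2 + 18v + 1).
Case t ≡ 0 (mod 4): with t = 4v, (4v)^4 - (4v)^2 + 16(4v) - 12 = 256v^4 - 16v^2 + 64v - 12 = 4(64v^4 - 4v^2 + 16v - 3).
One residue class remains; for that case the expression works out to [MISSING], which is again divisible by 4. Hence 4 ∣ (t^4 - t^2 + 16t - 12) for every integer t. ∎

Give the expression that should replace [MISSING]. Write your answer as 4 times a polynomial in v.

4(64v^4 + 192v^3 + 212v^2 + 118v + 27)

Only t ≡ 3 (mod 4) is unaccounted for. Put t = 4v+3:
(4v+3)^4 - (4v+3)^2 + 16(4v+3) - 12 expands to 256v^4 + 768v^3 + 848v^2 + 472v + 108,
and factoring out 4 leaves 4(64v^4 + 192v^3 + 212v^2 + 118v + 27).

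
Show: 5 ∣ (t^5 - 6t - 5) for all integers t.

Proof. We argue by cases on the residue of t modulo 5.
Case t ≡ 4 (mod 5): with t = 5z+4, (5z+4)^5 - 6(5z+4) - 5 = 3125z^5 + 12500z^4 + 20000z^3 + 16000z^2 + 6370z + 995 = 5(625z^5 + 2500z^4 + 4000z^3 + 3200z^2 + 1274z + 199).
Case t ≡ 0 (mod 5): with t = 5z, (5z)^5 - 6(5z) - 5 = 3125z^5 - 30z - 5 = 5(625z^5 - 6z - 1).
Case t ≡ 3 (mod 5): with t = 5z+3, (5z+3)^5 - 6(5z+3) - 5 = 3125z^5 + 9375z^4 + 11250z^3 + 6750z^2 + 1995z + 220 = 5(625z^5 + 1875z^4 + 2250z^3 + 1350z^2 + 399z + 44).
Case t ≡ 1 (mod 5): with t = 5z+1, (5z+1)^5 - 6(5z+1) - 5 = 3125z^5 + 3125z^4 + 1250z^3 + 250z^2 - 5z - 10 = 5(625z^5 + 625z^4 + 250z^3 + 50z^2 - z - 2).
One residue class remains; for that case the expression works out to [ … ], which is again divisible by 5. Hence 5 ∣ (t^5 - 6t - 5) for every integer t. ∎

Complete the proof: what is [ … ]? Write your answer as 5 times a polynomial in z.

Only t ≡ 2 (mod 5) is unaccounted for. Put t = 5z+2:
(5z+2)^5 - 6(5z+2) - 5 expands to 3125z^5 + 6250z^4 + 5000z^3 + 2000z^2 + 370z + 15,
and factoring out 5 leaves 5(625z^5 + 1250z^4 + 1000z^3 + 400z^2 + 74z + 3).

5(625z^5 + 1250z^4 + 1000z^3 + 400z^2 + 74z + 3)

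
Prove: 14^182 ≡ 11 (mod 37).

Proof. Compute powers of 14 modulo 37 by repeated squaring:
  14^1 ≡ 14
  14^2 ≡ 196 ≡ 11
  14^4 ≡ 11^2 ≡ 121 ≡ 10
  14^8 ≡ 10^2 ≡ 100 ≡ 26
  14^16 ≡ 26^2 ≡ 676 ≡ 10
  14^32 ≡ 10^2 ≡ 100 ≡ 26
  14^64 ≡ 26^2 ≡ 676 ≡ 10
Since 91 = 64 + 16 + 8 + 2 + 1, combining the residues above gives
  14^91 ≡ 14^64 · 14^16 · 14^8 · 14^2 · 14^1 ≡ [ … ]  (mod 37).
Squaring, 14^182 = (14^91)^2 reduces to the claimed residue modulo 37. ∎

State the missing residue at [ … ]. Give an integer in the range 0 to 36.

23

Multiply the listed residues: 10 · 10 · 26 · 11 · 14 = 100 → 2600 → 28600 → 400400.
Reducing modulo 37: 400400 = 10821·37 + 23, so 14^91 ≡ 23.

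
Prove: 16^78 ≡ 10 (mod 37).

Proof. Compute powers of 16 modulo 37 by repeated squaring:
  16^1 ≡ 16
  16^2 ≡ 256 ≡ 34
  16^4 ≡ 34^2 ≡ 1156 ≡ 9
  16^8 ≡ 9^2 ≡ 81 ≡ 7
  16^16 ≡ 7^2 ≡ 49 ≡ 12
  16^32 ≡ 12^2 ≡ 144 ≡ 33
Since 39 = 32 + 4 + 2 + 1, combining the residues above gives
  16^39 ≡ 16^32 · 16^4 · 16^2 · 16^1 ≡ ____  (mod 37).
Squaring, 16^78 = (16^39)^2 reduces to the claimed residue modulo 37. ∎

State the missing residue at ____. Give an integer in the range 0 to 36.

16^32 · 16^4 · 16^2 · 16^1 ≡ 33 · 9 · 34 · 16 = 161568.
161568 mod 37 = 26, so 16^39 ≡ 26 (mod 37).

26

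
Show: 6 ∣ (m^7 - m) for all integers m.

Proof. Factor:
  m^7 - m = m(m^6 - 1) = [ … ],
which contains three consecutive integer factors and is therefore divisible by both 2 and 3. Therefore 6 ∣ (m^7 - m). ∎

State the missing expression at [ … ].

m^6 - 1 = (m^2 - 1)(m^4 + m^2 + 1), and m^2 - 1 = (m-1)(m+1).
So m(m^6 - 1) = (m - 1)m(m + 1)(m^4 + m^2 + 1).

(m - 1)m(m + 1)(m^4 + m^2 + 1)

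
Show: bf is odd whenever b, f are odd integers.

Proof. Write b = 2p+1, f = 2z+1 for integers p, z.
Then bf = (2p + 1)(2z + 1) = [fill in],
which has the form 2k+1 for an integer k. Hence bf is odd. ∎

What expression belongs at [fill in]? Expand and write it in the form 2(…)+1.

Expanding: (2p + 1)(2z + 1) = 4pz + 2p + 2z + 1.
Every term except the constant is even, so this is 2(2pz + p + z) + 1,
and 2pz + p + z ∈ ℤ gives the required form.

2(2pz + p + z) + 1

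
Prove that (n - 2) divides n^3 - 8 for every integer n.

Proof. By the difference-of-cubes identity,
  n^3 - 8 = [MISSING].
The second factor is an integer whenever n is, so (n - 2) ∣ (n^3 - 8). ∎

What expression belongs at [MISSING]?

a^3 - b^3 = (a - b)(a^2 + ab + b^2). With a = n, b = 2:
n^3 - 8 = (n - 2)(n^2 + 2n + 4).

(n - 2)(n^2 + 2n + 4)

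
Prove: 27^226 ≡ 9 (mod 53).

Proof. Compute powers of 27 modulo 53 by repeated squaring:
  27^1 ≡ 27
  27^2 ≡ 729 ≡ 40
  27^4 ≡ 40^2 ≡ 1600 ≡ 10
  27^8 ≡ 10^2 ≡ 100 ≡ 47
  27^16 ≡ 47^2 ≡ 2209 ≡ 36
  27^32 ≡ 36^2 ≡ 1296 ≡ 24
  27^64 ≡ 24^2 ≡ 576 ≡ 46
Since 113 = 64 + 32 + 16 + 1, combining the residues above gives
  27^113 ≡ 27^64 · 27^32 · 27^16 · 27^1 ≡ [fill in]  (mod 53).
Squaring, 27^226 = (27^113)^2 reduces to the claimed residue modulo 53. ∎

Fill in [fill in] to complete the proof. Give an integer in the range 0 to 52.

50

Multiply the listed residues: 46 · 24 · 36 · 27 = 1104 → 39744 → 1073088.
Reducing modulo 53: 1073088 = 20246·53 + 50, so 27^113 ≡ 50.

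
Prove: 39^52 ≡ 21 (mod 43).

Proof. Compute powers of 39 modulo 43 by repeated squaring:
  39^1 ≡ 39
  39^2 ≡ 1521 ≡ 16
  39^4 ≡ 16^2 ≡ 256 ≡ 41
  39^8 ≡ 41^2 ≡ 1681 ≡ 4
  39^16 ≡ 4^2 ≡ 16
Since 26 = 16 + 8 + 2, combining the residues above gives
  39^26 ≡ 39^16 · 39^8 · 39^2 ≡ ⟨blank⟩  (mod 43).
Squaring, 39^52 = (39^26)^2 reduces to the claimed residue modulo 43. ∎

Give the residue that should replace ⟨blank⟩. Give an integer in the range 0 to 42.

35

39^16 · 39^8 · 39^2 ≡ 16 · 4 · 16 = 1024.
1024 mod 43 = 35, so 39^26 ≡ 35 (mod 43).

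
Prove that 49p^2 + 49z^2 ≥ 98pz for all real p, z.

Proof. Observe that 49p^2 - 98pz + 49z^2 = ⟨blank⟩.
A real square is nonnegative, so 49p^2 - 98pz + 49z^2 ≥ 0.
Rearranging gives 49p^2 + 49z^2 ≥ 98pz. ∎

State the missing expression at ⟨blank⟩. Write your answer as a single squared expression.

(7p - 7z)^2

49p^2 - 98pz + 49z^2 is a perfect-square trinomial: the outer terms are (7p)^2 and (7z)^2, and the cross term is -2·7p·7z.
So 49p^2 - 98pz + 49z^2 = (7p - 7z)^2 ≥ 0.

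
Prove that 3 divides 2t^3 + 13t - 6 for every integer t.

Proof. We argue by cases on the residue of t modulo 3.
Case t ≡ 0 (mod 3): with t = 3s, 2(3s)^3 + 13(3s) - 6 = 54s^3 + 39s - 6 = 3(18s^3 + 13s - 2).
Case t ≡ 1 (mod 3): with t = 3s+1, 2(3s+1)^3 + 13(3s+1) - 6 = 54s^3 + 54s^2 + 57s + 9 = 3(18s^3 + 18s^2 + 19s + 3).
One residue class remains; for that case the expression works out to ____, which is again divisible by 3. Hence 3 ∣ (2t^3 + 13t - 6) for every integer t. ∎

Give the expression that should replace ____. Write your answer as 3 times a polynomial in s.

3(18s^3 + 36s^2 + 37s + 12)

Only t ≡ 2 (mod 3) is unaccounted for. Put t = 3s+2:
2(3s+2)^3 + 13(3s+2) - 6 expands to 54s^3 + 108s^2 + 111s + 36,
and factoring out 3 leaves 3(18s^3 + 36s^2 + 37s + 12).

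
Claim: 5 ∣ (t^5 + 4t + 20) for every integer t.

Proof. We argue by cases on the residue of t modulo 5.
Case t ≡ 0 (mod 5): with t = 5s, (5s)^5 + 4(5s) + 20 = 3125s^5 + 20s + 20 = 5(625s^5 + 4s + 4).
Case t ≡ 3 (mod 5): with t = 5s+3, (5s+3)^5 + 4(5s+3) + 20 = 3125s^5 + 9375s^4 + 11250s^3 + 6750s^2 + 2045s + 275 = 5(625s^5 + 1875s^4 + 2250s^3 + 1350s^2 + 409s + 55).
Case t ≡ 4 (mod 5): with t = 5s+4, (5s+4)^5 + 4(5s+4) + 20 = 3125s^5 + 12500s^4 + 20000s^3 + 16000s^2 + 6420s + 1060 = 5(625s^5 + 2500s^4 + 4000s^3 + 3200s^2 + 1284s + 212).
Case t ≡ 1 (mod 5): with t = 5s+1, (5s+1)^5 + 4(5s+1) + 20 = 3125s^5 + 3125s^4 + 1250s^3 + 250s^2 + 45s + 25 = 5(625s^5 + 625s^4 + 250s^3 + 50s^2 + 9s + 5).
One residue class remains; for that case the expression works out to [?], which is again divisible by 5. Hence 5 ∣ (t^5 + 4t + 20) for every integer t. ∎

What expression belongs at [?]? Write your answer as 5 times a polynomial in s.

The residues treated are {0, 3, 4, 1}, so the missing case is t ≡ 2 (mod 5); write t = 5s+2.
Then (5s+2)^5 + 4(5s+2) + 20 = 3125s^5 + 6250s^4 + 5000s^3 + 2000s^2 + 420s + 60 = 5(625s^5 + 1250s^4 + 1000s^3 + 400s^2 + 84s + 12).

5(625s^5 + 1250s^4 + 1000s^3 + 400s^2 + 84s + 12)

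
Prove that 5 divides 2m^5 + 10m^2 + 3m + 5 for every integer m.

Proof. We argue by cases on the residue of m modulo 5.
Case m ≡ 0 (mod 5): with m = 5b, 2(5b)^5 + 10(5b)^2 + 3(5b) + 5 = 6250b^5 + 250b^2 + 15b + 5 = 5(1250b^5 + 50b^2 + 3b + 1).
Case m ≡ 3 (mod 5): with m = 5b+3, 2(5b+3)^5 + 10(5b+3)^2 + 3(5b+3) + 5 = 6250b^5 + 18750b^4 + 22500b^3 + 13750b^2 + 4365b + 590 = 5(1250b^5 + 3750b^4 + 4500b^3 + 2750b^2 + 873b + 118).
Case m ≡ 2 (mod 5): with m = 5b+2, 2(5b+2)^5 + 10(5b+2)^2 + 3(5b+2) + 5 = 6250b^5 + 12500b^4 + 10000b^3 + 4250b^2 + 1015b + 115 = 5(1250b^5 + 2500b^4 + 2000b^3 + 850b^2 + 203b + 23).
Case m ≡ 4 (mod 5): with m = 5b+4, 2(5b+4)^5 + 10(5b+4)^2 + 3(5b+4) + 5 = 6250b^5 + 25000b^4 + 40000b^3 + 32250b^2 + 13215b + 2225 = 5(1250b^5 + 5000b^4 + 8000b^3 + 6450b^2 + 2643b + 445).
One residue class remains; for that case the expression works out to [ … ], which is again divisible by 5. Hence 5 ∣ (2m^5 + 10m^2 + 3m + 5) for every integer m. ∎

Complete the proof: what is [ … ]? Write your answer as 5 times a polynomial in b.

The residues treated are {0, 3, 2, 4}, so the missing case is m ≡ 1 (mod 5); write m = 5b+1.
Then 2(5b+1)^5 + 10(5b+1)^2 + 3(5b+1) + 5 = 6250b^5 + 6250b^4 + 2500b^3 + 750b^2 + 165b + 20 = 5(1250b^5 + 1250b^4 + 500b^3 + 150b^2 + 33b + 4).

5(1250b^5 + 1250b^4 + 500b^3 + 150b^2 + 33b + 4)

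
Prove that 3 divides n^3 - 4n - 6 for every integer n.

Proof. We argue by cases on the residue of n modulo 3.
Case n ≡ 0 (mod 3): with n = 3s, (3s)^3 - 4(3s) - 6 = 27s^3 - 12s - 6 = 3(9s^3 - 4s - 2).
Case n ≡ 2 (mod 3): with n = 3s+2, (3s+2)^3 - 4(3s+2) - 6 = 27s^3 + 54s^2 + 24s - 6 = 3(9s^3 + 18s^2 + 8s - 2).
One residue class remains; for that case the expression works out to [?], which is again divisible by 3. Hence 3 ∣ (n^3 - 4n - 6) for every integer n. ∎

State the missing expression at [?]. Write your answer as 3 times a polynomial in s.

3(9s^3 + 9s^2 - s - 3)

Only n ≡ 1 (mod 3) is unaccounted for. Put n = 3s+1:
(3s+1)^3 - 4(3s+1) - 6 expands to 27s^3 + 27s^2 - 3s - 9,
and factoring out 3 leaves 3(9s^3 + 9s^2 - s - 3).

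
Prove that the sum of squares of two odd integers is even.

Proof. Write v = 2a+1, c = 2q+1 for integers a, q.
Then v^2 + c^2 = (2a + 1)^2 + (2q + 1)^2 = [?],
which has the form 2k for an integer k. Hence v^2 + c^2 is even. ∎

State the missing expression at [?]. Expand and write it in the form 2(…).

2(2a^2 + 2a + 2q^2 + 2q + 1)

(2a + 1)^2 + (2q + 1)^2 = 4a^2 + 4a + 4q^2 + 4q + 2
= 2(2a^2 + 2a + 2q^2 + 2q + 1).
Since 2a^2 + 2a + 2q^2 + 2q + 1 is an integer, the sum of squares is of the form 2k for an integer k.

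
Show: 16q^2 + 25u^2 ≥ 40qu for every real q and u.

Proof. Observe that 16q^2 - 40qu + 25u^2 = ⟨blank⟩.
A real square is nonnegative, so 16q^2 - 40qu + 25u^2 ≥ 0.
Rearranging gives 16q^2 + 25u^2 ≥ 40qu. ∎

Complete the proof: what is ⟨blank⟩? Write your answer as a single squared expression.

16q^2 - 40qu + 25u^2 is a perfect-square trinomial: the outer terms are (4q)^2 and (5u)^2, and the cross term is -2·4q·5u.
So 16q^2 - 40qu + 25u^2 = (4q - 5u)^2 ≥ 0.

(4q - 5u)^2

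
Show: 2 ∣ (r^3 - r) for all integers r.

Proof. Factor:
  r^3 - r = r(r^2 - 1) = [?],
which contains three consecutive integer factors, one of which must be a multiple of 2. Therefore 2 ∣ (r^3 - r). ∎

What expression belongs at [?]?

r(r^2 - 1) = r(r - 1)(r + 1) = (r - 1)r(r + 1).
These three factors are consecutive integers, so their product is divisible by 2.

(r - 1)r(r + 1)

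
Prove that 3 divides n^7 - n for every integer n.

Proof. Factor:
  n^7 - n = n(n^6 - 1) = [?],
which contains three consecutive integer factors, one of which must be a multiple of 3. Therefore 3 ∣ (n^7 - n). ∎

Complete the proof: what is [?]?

(n - 1)n(n + 1)(n^4 + n^2 + 1)

n^6 - 1 = (n^2 - 1)(n^4 + n^2 + 1), and n^2 - 1 = (n-1)(n+1).
So n(n^6 - 1) = (n - 1)n(n + 1)(n^4 + n^2 + 1).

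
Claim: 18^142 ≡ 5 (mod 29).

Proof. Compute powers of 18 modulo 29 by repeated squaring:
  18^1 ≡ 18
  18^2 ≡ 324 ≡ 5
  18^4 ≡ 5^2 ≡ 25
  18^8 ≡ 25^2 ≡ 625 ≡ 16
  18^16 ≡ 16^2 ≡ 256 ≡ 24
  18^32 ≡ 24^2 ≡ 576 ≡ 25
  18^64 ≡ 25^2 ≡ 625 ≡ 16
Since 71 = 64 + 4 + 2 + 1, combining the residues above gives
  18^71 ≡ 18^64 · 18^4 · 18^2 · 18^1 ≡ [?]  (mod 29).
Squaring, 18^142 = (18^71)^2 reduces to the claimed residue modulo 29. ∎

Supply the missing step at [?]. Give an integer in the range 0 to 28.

11

18^64 · 18^4 · 18^2 · 18^1 ≡ 16 · 25 · 5 · 18 = 36000.
36000 mod 29 = 11, so 18^71 ≡ 11 (mod 29).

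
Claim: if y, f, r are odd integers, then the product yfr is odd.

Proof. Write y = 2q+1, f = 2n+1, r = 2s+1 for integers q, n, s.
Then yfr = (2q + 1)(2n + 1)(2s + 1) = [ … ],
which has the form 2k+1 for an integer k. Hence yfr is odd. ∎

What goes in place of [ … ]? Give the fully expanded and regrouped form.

Expanding: (2q + 1)(2n + 1)(2s + 1) = 8nqs + 4nq + 4ns + 2n + 4qs + 2q + 2s + 1.
Every term except the constant is even, so this is 2(4nqs + 2nq + 2ns + n + 2qs + q + s) + 1,
and 4nqs + 2nq + 2ns + n + 2qs + q + s ∈ ℤ gives the required form.

2(4nqs + 2nq + 2ns + n + 2qs + q + s) + 1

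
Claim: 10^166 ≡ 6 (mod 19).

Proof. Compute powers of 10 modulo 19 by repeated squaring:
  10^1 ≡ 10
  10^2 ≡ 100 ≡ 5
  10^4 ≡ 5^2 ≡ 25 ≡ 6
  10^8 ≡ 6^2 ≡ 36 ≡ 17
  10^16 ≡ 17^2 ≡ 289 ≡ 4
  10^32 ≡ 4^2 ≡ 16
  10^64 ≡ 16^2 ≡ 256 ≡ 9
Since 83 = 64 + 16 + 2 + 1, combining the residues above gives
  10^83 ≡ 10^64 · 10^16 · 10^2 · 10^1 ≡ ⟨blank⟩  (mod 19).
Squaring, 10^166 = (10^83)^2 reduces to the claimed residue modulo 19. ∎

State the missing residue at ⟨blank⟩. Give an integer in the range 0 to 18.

10^64 · 10^16 · 10^2 · 10^1 ≡ 9 · 4 · 5 · 10 = 1800.
1800 mod 19 = 14, so 10^83 ≡ 14 (mod 19).

14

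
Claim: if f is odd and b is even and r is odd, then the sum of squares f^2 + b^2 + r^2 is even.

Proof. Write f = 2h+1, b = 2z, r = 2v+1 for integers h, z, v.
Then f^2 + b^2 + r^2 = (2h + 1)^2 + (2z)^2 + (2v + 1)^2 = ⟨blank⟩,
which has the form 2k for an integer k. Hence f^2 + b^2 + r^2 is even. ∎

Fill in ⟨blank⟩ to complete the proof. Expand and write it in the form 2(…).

2(2h^2 + 2h + 2v^2 + 2v + 2z^2 + 1)

(2h + 1)^2 + (2z)^2 + (2v + 1)^2 = 4h^2 + 4h + 4v^2 + 4v + 4z^2 + 2
= 2(2h^2 + 2h + 2v^2 + 2v + 2z^2 + 1).
Since 2h^2 + 2h + 2v^2 + 2v + 2z^2 + 1 is an integer, the sum of squares is of the form 2k for an integer k.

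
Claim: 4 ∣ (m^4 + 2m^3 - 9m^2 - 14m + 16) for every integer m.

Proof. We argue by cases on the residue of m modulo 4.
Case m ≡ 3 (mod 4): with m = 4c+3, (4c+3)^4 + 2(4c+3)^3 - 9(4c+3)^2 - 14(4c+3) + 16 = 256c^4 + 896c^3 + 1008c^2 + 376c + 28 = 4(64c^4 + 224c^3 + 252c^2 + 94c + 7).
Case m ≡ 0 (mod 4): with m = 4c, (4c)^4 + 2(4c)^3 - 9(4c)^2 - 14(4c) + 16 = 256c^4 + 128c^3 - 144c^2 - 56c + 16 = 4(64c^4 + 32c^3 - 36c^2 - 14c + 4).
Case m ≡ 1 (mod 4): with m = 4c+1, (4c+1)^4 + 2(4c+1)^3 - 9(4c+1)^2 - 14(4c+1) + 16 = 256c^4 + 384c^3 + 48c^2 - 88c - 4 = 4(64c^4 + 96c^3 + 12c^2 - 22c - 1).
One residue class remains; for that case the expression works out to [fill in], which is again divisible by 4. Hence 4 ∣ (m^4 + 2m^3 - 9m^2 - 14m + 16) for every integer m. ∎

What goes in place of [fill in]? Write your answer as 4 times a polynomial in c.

4(64c^4 + 160c^3 + 108c^2 + 6c - 4)

Only m ≡ 2 (mod 4) is unaccounted for. Put m = 4c+2:
(4c+2)^4 + 2(4c+2)^3 - 9(4c+2)^2 - 14(4c+2) + 16 expands to 256c^4 + 640c^3 + 432c^2 + 24c - 16,
and factoring out 4 leaves 4(64c^4 + 160c^3 + 108c^2 + 6c - 4).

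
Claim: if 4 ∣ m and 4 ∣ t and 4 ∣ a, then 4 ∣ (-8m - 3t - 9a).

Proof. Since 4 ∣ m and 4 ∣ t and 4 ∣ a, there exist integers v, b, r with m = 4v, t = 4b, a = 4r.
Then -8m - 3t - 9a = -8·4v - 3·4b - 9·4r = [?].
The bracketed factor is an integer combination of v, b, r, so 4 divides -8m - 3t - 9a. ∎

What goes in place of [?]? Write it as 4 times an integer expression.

4(-3b - 9r - 8v)

Each term has a factor of 4: -8·4v - 3·4b - 9·4r = 4·(-3b - 9r - 8v).
Since -3b - 9r - 8v is an integer, 4 ∣ (-8m - 3t - 9a).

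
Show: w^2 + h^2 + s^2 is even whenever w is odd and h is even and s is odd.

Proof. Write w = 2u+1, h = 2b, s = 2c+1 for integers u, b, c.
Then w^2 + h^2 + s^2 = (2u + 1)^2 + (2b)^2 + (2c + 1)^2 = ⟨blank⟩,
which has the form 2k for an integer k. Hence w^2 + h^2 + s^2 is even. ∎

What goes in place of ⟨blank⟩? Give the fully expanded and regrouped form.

2(2b^2 + 2c^2 + 2c + 2u^2 + 2u + 1)

Expanding: (2u + 1)^2 + (2b)^2 + (2c + 1)^2 = 4b^2 + 4c^2 + 4c + 4u^2 + 4u + 2.
Every term is even; pulling out the factor of 2 gives 2(2b^2 + 2c^2 + 2c + 2u^2 + 2u + 1).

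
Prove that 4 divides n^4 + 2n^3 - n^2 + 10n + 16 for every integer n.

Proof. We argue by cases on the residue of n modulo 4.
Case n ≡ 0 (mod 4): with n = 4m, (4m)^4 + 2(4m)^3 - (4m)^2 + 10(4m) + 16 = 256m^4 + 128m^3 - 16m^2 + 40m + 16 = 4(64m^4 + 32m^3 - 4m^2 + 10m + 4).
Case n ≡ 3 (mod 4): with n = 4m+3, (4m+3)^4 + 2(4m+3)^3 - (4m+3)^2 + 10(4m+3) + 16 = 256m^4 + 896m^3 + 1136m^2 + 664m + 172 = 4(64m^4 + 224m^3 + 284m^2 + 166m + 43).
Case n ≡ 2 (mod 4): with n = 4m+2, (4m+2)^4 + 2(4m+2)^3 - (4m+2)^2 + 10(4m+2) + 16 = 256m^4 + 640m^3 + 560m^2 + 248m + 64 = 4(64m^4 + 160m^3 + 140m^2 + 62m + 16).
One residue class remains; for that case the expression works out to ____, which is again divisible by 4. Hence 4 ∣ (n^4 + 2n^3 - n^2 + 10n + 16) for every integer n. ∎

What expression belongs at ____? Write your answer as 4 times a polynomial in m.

4(64m^4 + 96m^3 + 44m^2 + 18m + 7)

The residues treated are {0, 3, 2}, so the missing case is n ≡ 1 (mod 4); write n = 4m+1.
Then (4m+1)^4 + 2(4m+1)^3 - (4m+1)^2 + 10(4m+1) + 16 = 256m^4 + 384m^3 + 176m^2 + 72m + 28 = 4(64m^4 + 96m^3 + 44m^2 + 18m + 7).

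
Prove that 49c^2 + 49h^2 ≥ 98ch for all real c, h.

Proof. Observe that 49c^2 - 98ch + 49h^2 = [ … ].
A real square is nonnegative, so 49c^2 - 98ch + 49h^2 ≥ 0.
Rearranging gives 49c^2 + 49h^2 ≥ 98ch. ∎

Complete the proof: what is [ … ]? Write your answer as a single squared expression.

49c^2 - 98ch + 49h^2 is a perfect-square trinomial: the outer terms are (7c)^2 and (7h)^2, and the cross term is -2·7c·7h.
So 49c^2 - 98ch + 49h^2 = (7c - 7h)^2 ≥ 0.

(7c - 7h)^2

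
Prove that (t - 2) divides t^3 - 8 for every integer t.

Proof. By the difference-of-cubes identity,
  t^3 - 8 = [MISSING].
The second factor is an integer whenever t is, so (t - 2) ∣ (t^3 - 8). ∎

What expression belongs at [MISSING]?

a^3 - b^3 = (a - b)(a^2 + ab + b^2). With a = t, b = 2:
t^3 - 8 = (t - 2)(t^2 + 2t + 4).

(t - 2)(t^2 + 2t + 4)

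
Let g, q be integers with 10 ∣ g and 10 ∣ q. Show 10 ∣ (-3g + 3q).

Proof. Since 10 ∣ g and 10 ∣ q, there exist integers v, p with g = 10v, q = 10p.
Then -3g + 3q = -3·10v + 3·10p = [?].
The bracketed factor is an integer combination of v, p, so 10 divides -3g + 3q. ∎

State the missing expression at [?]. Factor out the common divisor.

Pull the common 10 out of every term: -3·10v + 3·10p = 10(3p - 3v).
3p - 3v is an integer, which exhibits the divisibility.

10(3p - 3v)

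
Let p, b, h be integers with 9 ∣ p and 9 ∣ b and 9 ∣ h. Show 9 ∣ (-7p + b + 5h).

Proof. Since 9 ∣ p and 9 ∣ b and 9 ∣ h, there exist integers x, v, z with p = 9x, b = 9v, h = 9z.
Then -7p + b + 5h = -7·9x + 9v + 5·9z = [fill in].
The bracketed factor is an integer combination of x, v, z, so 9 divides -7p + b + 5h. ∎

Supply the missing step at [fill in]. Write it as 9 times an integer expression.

9(v - 7x + 5z)

Pull the common 9 out of every term: -7·9x + 9v + 5·9z = 9(v - 7x + 5z).
v - 7x + 5z is an integer, which exhibits the divisibility.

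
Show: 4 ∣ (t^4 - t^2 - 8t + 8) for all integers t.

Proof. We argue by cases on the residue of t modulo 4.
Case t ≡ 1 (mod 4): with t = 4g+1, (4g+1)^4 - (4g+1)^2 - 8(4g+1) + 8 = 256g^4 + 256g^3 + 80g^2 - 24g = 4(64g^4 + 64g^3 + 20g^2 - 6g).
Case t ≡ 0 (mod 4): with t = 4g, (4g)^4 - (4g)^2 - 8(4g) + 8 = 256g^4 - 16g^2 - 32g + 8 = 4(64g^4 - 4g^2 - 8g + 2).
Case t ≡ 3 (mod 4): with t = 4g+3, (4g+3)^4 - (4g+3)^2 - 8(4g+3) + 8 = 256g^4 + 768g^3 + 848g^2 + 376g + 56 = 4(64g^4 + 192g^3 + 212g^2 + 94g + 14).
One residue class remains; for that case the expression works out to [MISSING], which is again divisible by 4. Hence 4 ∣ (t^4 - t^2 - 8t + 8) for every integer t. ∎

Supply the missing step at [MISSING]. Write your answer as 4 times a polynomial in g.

4(64g^4 + 128g^3 + 92g^2 + 20g + 1)

Only t ≡ 2 (mod 4) is unaccounted for. Put t = 4g+2:
(4g+2)^4 - (4g+2)^2 - 8(4g+2) + 8 expands to 256g^4 + 512g^3 + 368g^2 + 80g + 4,
and factoring out 4 leaves 4(64g^4 + 128g^3 + 92g^2 + 20g + 1).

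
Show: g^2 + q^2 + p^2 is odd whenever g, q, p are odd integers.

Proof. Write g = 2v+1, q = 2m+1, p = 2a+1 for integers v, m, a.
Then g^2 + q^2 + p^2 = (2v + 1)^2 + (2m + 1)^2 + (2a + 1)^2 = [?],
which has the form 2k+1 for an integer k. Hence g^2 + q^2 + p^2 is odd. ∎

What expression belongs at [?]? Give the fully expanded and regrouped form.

(2v + 1)^2 + (2m + 1)^2 + (2a + 1)^2 = 4a^2 + 4a + 4m^2 + 4m + 4v^2 + 4v + 3
= 2(2a^2 + 2a + 2m^2 + 2m + 2v^2 + 2v + 1) + 1.
Since 2a^2 + 2a + 2m^2 + 2m + 2v^2 + 2v + 1 is an integer, the sum of squares is of the form 2k+1 for an integer k.

2(2a^2 + 2a + 2m^2 + 2m + 2v^2 + 2v + 1) + 1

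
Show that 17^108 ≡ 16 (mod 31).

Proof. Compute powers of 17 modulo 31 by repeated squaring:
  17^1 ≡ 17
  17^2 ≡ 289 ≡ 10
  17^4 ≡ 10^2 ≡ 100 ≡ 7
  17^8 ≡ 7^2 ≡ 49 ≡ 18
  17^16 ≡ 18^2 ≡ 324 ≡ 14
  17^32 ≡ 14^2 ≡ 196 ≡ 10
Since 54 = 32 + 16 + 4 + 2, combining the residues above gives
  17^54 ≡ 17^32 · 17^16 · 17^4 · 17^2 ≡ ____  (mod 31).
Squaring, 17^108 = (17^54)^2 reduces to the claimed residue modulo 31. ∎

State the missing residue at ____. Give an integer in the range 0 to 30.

4

Multiply the listed residues: 10 · 14 · 7 · 10 = 140 → 980 → 9800.
Reducing modulo 31: 9800 = 316·31 + 4, so 17^54 ≡ 4.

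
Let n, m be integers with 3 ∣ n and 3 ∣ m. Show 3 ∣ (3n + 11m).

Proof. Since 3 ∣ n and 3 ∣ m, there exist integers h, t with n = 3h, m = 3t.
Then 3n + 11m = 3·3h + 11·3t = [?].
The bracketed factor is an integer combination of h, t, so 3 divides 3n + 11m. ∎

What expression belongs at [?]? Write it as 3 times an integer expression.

3(3h + 11t)

Each term has a factor of 3: 3·3h + 11·3t = 3·(3h + 11t).
Since 3h + 11t is an integer, 3 ∣ (3n + 11m).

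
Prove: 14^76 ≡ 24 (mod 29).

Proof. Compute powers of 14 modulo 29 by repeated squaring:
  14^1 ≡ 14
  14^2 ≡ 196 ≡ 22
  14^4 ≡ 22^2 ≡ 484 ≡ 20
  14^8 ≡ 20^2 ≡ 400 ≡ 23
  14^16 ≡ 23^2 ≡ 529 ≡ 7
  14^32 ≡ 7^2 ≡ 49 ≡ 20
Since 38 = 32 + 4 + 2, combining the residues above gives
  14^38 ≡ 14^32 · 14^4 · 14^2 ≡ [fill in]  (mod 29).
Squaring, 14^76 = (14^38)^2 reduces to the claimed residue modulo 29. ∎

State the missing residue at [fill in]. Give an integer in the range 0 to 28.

14^32 · 14^4 · 14^2 ≡ 20 · 20 · 22 = 8800.
8800 mod 29 = 13, so 14^38 ≡ 13 (mod 29).

13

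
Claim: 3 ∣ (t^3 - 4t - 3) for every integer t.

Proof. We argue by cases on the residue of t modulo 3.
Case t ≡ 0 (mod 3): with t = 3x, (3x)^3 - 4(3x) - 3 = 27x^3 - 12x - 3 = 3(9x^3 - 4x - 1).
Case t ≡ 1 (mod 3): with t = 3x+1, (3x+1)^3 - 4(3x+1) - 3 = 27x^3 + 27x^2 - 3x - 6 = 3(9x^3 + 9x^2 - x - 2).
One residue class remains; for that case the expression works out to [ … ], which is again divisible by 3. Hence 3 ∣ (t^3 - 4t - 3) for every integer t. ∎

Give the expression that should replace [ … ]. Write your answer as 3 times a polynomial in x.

3(9x^3 + 18x^2 + 8x - 1)

Only t ≡ 2 (mod 3) is unaccounted for. Put t = 3x+2:
(3x+2)^3 - 4(3x+2) - 3 expands to 27x^3 + 54x^2 + 24x - 3,
and factoring out 3 leaves 3(9x^3 + 18x^2 + 8x - 1).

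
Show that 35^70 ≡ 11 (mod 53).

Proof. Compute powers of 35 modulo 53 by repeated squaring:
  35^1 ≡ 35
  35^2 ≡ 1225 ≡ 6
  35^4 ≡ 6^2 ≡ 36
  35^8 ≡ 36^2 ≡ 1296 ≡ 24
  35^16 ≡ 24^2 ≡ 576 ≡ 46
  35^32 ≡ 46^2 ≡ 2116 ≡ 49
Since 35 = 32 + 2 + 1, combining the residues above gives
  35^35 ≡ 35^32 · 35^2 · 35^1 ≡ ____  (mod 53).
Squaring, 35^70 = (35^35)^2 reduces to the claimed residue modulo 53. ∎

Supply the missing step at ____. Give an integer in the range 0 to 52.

35^32 · 35^2 · 35^1 ≡ 49 · 6 · 35 = 10290.
10290 mod 53 = 8, so 35^35 ≡ 8 (mod 53).

8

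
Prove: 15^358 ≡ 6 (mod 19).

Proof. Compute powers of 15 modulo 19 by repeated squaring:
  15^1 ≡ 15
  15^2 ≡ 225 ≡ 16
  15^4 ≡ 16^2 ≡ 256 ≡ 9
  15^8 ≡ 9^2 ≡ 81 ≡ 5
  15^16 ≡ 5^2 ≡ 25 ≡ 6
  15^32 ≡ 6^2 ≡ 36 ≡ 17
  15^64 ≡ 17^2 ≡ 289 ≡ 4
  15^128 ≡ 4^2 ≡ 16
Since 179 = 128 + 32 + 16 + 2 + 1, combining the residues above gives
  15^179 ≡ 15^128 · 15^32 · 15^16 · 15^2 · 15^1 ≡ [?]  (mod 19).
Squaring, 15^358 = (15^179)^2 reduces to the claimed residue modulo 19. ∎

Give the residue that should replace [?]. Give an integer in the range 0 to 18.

15^128 · 15^32 · 15^16 · 15^2 · 15^1 ≡ 16 · 17 · 6 · 16 · 15 = 391680.
391680 mod 19 = 14, so 15^179 ≡ 14 (mod 19).

14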